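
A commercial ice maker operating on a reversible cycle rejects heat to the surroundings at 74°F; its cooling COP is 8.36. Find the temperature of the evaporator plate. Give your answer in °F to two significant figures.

For a Carnot refrigerator COP_R = T_C/(T_H − T_C), so T_C = COP·T_H/(1 + COP).
With T_H = 296.48 K, T_C = 8.36 × 296.48/9.360 = 264.81 K.
Converting, 264.81 K = 16.98°F.

17 °F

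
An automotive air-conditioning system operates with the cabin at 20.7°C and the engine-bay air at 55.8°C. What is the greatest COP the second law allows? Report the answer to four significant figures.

8.372

In absolute terms T_C = 293.85 K and T_H = 328.95 K, so ΔT = 35.10 K.
For a reversible cycle, COP_Carnot = T_C/ΔT = 293.85/35.10 = 8.372.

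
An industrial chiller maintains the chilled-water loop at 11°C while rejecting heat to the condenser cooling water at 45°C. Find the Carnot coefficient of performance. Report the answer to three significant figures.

8.36

In absolute terms T_C = 284.15 K and T_H = 318.15 K, so ΔT = 34.00 K.
For a reversible cycle, COP_Carnot = T_C/ΔT = 284.15/34.00 = 8.357.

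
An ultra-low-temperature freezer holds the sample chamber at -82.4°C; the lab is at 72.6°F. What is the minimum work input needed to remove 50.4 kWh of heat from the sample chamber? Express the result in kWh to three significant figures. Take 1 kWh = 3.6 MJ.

27.7 kWh

In absolute terms T_C = 190.75 K and T_H = 295.71 K, so ΔT = 105.0 K.
The reversible limit is COP_R = T_C/ΔT = 1.817, so W_min = Q_C/COP = Q_C·ΔT/T_C.
W_min = 50.40 × 105.0/190.75 = 27.73 kWh.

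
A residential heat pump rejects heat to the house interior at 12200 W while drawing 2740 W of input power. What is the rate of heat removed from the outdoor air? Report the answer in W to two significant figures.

For a cyclic device the first law requires Q̇_H = Q̇_C + Ẇ.
Q̇_C = Q̇_H − Ẇ = 9460 W.

9500 W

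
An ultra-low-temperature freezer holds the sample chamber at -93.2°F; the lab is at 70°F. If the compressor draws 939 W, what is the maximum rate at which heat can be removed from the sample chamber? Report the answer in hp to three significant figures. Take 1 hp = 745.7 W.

In absolute terms T_C = 203.59 K and T_H = 294.26 K, so ΔT = 90.67 K.
COP_Carnot = T_C/ΔT = 203.59/90.67 = 2.246.
Q̇_max = COP_Carnot × Ẇ = 2.246 × 939.0 W = 2109 W = 2.828 hp.

2.83 hp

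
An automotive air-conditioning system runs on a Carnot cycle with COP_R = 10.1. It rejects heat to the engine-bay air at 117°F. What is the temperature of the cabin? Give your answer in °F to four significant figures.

For a Carnot refrigerator COP_R = T_C/(T_H − T_C), so T_C = COP·T_H/(1 + COP).
With T_H = 320.37 K, T_C = 10.1 × 320.37/11.10 = 291.51 K.
Converting, 291.51 K = 65.05°F.

65.05 °F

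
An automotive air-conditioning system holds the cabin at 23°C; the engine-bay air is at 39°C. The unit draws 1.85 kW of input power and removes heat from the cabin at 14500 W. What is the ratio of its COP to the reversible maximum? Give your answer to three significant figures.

Converting, Q̇_C = 14500 W = 14.50 kW, so COP_actual = Q̇_C/Ẇ = 14.50/1.850 = 7.838.
In absolute terms T_C = 296.15 K and T_H = 312.15 K, so ΔT = 16.00 K.
COP_Carnot = T_C/ΔT = 296.15/16.00 = 18.51.
η_II = COP_actual/COP_Carnot = 7.838/18.51 = 0.4235.

0.423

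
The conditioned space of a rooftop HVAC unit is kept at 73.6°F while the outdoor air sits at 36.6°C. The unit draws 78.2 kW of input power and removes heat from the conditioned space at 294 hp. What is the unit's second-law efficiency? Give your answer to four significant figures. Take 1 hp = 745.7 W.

0.1276

Converting, Q̇_C = 294.0 hp = 219.2 kW, so COP_actual = Q̇_C/Ẇ = 219.2/78.20 = 2.804.
In absolute terms T_C = 296.26 K and T_H = 309.75 K, so ΔT = 13.49 K.
COP_Carnot = T_C/ΔT = 296.26/13.49 = 21.96.
η_II = COP_actual/COP_Carnot = 2.804/21.96 = 0.1276.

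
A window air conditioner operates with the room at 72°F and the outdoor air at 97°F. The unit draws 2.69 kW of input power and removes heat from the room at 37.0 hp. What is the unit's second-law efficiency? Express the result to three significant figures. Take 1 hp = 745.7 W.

Converting, Q̇_C = 37.00 hp = 27.59 kW, so COP_actual = Q̇_C/Ẇ = 27.59/2.690 = 10.26.
In absolute terms T_C = 295.37 K and T_H = 309.26 K, so ΔT = 13.89 K.
COP_Carnot = T_C/ΔT = 295.37/13.89 = 21.27.
η_II = COP_actual/COP_Carnot = 10.26/21.27 = 0.4823.

0.482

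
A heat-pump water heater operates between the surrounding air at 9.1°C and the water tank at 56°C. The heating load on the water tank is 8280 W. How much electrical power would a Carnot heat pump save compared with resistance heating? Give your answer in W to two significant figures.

In absolute terms T_C = 282.25 K and T_H = 329.15 K, so ΔT = 46.90 K.
COP_Carnot = T_H/ΔT = 329.15/46.90 = 7.018.
Resistance heating needs Ẇ_res = Q̇_H = 8280 W; the reversible heat pump needs only Ẇ_hp = Q̇_H/COP = 1180 W.
Saving = 8280 − 1180 = 7100 W.

7100 W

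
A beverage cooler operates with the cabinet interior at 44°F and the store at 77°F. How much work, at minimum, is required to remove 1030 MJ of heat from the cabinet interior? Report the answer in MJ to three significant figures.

In absolute terms T_C = 279.82 K and T_H = 298.15 K, so ΔT = 18.33 K.
The reversible limit is COP_R = T_C/ΔT = 15.26, so W_min = Q_C/COP = Q_C·ΔT/T_C.
W_min = 1030 × 18.33/279.82 = 67.48 MJ.

67.5 MJ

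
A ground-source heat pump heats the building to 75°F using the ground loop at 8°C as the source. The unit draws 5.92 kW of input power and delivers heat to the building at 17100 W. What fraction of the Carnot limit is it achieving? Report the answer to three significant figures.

Converting, Q̇_H = 17100 W = 17.10 kW, so COP_actual = Q̇_H/Ẇ = 17.10/5.920 = 2.889.
In absolute terms T_C = 281.15 K and T_H = 297.04 K, so ΔT = 15.89 K.
COP_Carnot = T_H/ΔT = 297.04/15.89 = 18.69.
η_II = COP_actual/COP_Carnot = 2.889/18.69 = 0.1545.

0.155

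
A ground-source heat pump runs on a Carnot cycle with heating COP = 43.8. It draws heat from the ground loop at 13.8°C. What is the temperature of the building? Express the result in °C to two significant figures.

21 °C

COP_HP = T_H/(T_H − T_C) rearranges to T_H = COP·T_C/(COP − 1).
With T_C = 286.95 K, T_H = 43.8 × 286.95/42.80 = 293.65 K.
Converting, 293.65 K = 20.50°C.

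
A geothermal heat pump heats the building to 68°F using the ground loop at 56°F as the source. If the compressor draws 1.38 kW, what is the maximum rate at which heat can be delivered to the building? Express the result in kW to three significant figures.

In absolute terms T_C = 286.48 K and T_H = 293.15 K, so ΔT = 6.667 K.
COP_Carnot = T_H/ΔT = 293.15/6.667 = 43.97.
Q̇_max = COP_Carnot × Ẇ = 43.97 × 1.380 kW = 60.68 kW.

60.7 kW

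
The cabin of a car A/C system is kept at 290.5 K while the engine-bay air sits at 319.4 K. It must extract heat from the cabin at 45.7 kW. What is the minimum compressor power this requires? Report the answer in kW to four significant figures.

4.546 kW

The reservoir spacing is ΔT = 319.4 − 290.5 = 28.90 K.
COP_Carnot = T_C/ΔT = 290.50/28.90 = 10.05.
Ẇ_min = Q̇/COP_Carnot = 45.70/10.05 = 4.546 kW.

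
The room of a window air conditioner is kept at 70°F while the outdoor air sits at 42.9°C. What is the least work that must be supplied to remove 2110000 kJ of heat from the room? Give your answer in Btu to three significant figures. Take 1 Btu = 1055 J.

148000 Btu

In absolute terms T_C = 294.26 K and T_H = 316.05 K, so ΔT = 21.79 K.
The reversible limit is COP_R = T_C/ΔT = 13.51, so W_min = Q_C/COP = Q_C·ΔT/T_C.
W_min = 2110000 × 21.79/294.26 = 156200 kJ = 148100 Btu.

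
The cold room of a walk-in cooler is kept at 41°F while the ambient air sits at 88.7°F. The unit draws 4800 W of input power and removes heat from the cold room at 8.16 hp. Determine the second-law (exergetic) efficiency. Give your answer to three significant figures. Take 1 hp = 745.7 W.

0.121

Converting, Q̇_C = 8.160 hp = 6085 W, so COP_actual = Q̇_C/Ẇ = 6085/4800 = 1.268.
In absolute terms T_C = 278.15 K and T_H = 304.65 K, so ΔT = 26.50 K.
COP_Carnot = T_C/ΔT = 278.15/26.50 = 10.50.
η_II = COP_actual/COP_Carnot = 1.268/10.50 = 0.1208.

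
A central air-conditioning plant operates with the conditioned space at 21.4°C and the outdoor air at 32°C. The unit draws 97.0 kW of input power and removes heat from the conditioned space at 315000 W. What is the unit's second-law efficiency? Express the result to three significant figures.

0.117

Converting, Q̇_C = 315000 W = 315.0 kW, so COP_actual = Q̇_C/Ẇ = 315.0/97.00 = 3.247.
In absolute terms T_C = 294.55 K and T_H = 305.15 K, so ΔT = 10.60 K.
COP_Carnot = T_C/ΔT = 294.55/10.60 = 27.79.
η_II = COP_actual/COP_Carnot = 3.247/27.79 = 0.1169.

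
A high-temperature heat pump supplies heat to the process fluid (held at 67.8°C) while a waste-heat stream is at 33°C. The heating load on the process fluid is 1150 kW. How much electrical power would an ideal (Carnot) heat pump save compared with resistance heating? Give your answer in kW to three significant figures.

In absolute terms T_C = 306.15 K and T_H = 340.95 K, so ΔT = 34.80 K.
COP_Carnot = T_H/ΔT = 340.95/34.80 = 9.797.
Resistance heating needs Ẇ_res = Q̇_H = 1150 kW; the reversible heat pump needs only Ẇ_hp = Q̇_H/COP = 117.4 kW.
Saving = 1150 − 117.4 = 1033 kW.

1030 kW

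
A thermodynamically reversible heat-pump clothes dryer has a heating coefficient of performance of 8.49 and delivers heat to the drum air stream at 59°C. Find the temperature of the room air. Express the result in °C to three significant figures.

19.9 °C

COP_HP = T_H/(T_H − T_C) gives T_H − T_C = T_H/COP.
With T_H = 332.15 K, T_C = 332.15 × (1 − 1/8.49) = 293.03 K.
Converting, 293.03 K = 19.88°C.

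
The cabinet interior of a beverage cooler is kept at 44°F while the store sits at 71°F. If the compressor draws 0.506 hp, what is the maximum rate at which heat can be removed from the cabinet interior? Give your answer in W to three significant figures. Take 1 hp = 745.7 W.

7040 W

In absolute terms T_C = 279.82 K and T_H = 294.82 K, so ΔT = 15.00 K.
COP_Carnot = T_C/ΔT = 279.82/15.00 = 18.65.
Q̇_max = COP_Carnot × Ẇ = 18.65 × 0.5060 hp = 9.439 hp = 7039 W.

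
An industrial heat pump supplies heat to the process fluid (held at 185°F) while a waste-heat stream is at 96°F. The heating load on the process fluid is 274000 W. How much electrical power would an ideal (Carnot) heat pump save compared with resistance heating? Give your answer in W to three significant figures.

236000 W

In absolute terms T_C = 308.71 K and T_H = 358.15 K, so ΔT = 49.44 K.
COP_Carnot = T_H/ΔT = 358.15/49.44 = 7.243.
Resistance heating needs Ẇ_res = Q̇_H = 274000 W; the reversible heat pump needs only Ẇ_hp = Q̇_H/COP = 37830 W.
Saving = 274000 − 37830 = 236200 W.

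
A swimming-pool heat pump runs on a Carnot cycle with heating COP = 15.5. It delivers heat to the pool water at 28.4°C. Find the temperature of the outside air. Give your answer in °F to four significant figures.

COP_HP = T_H/(T_H − T_C) gives T_H − T_C = T_H/COP.
With T_H = 301.55 K, T_C = 301.55 × (1 − 1/15.5) = 282.10 K.
Converting, 282.10 K = 48.10°F.

48.10 °F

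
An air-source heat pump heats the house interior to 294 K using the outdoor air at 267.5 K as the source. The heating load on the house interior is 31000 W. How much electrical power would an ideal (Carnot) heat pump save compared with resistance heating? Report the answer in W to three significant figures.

28200 W

The reservoir spacing is ΔT = 294 − 267.5 = 26.50 K.
COP_Carnot = T_H/ΔT = 294.00/26.50 = 11.09.
Resistance heating needs Ẇ_res = Q̇_H = 31000 W; the reversible heat pump needs only Ẇ_hp = Q̇_H/COP = 2794 W.
Saving = 31000 − 2794 = 28210 W.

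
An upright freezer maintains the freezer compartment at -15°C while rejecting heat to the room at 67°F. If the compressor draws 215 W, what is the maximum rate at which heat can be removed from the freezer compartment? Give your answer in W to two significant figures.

In absolute terms T_C = 258.15 K and T_H = 292.59 K, so ΔT = 34.44 K.
COP_Carnot = T_C/ΔT = 258.15/34.44 = 7.495.
Q̇_max = COP_Carnot × Ẇ = 7.495 × 215.0 W = 1611 W.

1600 W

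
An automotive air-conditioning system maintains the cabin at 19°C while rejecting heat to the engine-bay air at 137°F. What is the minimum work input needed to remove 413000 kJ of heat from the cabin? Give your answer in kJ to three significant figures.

In absolute terms T_C = 292.15 K and T_H = 331.48 K, so ΔT = 39.33 K.
The reversible limit is COP_R = T_C/ΔT = 7.428, so W_min = Q_C/COP = Q_C·ΔT/T_C.
W_min = 413000 × 39.33/292.15 = 55600 kJ.

55600 kJ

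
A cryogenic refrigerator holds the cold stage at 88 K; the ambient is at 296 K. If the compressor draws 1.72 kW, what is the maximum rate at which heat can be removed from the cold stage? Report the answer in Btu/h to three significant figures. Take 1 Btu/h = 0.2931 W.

The reservoir spacing is ΔT = 296 − 88 = 208.0 K.
COP_Carnot = T_C/ΔT = 88.00/208.0 = 0.4231.
Q̇_max = COP_Carnot × Ẇ = 0.4231 × 1.720 kW = 0.7277 kW = 2483 Btu/h.

2480 Btu/h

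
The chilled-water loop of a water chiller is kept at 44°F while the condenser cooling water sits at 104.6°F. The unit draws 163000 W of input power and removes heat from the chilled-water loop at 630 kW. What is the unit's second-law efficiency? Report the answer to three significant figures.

Converting, Q̇_C = 630.0 kW = 630000 W, so COP_actual = Q̇_C/Ẇ = 630000/163000 = 3.865.
In absolute terms T_C = 279.82 K and T_H = 313.48 K, so ΔT = 33.67 K.
COP_Carnot = T_C/ΔT = 279.82/33.67 = 8.311.
η_II = COP_actual/COP_Carnot = 3.865/8.311 = 0.4650.

0.465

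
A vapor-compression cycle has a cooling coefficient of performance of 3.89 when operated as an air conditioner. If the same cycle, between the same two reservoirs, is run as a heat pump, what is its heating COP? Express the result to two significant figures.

4.9

The first law on one cycle gives Q_H = Q_C + W, so Q_H/W = Q_C/W + 1.
COP_HP = COP_R + 1 = 3.89 + 1 = 4.89.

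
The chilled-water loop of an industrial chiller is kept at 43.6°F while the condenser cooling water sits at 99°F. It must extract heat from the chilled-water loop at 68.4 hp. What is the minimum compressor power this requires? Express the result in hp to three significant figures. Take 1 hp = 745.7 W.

In absolute terms T_C = 279.59 K and T_H = 310.37 K, so ΔT = 30.78 K.
COP_Carnot = T_C/ΔT = 279.59/30.78 = 9.084.
Ẇ_min = Q̇/COP_Carnot = 68.40/9.084 = 7.529 hp.

7.53 hp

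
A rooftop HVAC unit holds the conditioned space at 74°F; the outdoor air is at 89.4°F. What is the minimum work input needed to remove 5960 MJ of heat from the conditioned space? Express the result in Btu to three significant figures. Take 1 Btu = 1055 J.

In absolute terms T_C = 296.48 K and T_H = 305.04 K, so ΔT = 8.556 K.
The reversible limit is COP_R = T_C/ΔT = 34.65, so W_min = Q_C/COP = Q_C·ΔT/T_C.
W_min = 5960 × 8.556/296.48 = 172.0 MJ = 163000 Btu.

163000 Btu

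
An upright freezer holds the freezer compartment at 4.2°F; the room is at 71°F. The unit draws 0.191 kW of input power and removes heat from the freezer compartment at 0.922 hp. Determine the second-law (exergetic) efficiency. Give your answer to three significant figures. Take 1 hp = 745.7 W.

Converting, Q̇_C = 0.9220 hp = 0.6875 kW, so COP_actual = Q̇_C/Ẇ = 0.6875/0.1910 = 3.600.
In absolute terms T_C = 257.71 K and T_H = 294.82 K, so ΔT = 37.11 K.
COP_Carnot = T_C/ΔT = 257.71/37.11 = 6.944.
η_II = COP_actual/COP_Carnot = 3.600/6.944 = 0.5184.

0.518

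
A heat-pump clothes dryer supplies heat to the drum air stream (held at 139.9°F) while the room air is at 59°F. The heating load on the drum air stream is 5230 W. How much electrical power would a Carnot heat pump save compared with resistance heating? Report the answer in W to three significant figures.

4520 W

In absolute terms T_C = 288.15 K and T_H = 333.09 K, so ΔT = 44.94 K.
COP_Carnot = T_H/ΔT = 333.09/44.94 = 7.411.
Resistance heating needs Ẇ_res = Q̇_H = 5230 W; the reversible heat pump needs only Ẇ_hp = Q̇_H/COP = 705.7 W.
Saving = 5230 − 705.7 = 4524 W.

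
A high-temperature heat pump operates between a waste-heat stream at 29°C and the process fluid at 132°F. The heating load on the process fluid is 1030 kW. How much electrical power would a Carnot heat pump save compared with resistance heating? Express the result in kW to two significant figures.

In absolute terms T_C = 302.15 K and T_H = 328.71 K, so ΔT = 26.56 K.
COP_Carnot = T_H/ΔT = 328.71/26.56 = 12.38.
Resistance heating needs Ẇ_res = Q̇_H = 1030 kW; the reversible heat pump needs only Ẇ_hp = Q̇_H/COP = 83.21 kW.
Saving = 1030 − 83.21 = 946.8 kW.

950 kW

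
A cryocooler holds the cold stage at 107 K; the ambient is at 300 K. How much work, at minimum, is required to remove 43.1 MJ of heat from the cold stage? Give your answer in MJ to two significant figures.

The reservoir spacing is ΔT = 300 − 107 = 193.0 K.
The reversible limit is COP_R = T_C/ΔT = 0.5544, so W_min = Q_C/COP = Q_C·ΔT/T_C.
W_min = 43.10 × 193.0/107.00 = 77.74 MJ.

78 MJ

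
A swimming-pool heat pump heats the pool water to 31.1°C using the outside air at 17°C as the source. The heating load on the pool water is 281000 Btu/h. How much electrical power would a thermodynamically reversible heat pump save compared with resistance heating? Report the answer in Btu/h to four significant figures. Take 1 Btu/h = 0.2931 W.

In absolute terms T_C = 290.15 K and T_H = 304.25 K, so ΔT = 14.10 K.
COP_Carnot = T_H/ΔT = 304.25/14.10 = 21.58.
Resistance heating needs Ẇ_res = Q̇_H = 281000 Btu/h; the reversible heat pump needs only Ẇ_hp = Q̇_H/COP = 13020 Btu/h.
Saving = 281000 − 13020 = 268000 Btu/h.

268000 Btu/h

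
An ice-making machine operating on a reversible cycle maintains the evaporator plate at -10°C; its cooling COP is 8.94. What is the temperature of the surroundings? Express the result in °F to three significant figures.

67.0 °F

COP_R = T_C/(T_H − T_C) gives T_H − T_C = T_C/COP.
With T_C = 263.15 K, T_H = 263.15 × (1 + 1/8.94) = 292.59 K.
Converting, 292.59 K = 66.98°F.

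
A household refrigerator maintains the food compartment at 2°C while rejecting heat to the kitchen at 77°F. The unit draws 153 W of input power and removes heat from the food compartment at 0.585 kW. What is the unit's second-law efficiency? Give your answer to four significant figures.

0.3196

Converting, Q̇_C = 0.5850 kW = 585.0 W, so COP_actual = Q̇_C/Ẇ = 585.0/153.0 = 3.824.
In absolute terms T_C = 275.15 K and T_H = 298.15 K, so ΔT = 23.00 K.
COP_Carnot = T_C/ΔT = 275.15/23.00 = 11.96.
η_II = COP_actual/COP_Carnot = 3.824/11.96 = 0.3196.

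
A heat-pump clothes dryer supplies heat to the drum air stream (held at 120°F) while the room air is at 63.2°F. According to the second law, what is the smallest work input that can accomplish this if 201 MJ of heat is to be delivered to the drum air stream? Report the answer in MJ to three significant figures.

19.7 MJ

In absolute terms T_C = 290.48 K and T_H = 322.04 K, so ΔT = 31.56 K.
The reversible limit is COP_HP = T_H/ΔT = 10.21, so W_min = Q_H/COP = Q_H·ΔT/T_H.
W_min = 201.0 × 31.56/322.04 = 19.70 MJ.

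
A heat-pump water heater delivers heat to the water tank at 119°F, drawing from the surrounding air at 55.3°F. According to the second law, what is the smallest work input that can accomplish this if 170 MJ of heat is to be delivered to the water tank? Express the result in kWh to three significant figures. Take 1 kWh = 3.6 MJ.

In absolute terms T_C = 286.09 K and T_H = 321.48 K, so ΔT = 35.39 K.
The reversible limit is COP_HP = T_H/ΔT = 9.084, so W_min = Q_H/COP = Q_H·ΔT/T_H.
W_min = 170.0 × 35.39/321.48 = 18.71 MJ = 5.198 kWh.

5.20 kWh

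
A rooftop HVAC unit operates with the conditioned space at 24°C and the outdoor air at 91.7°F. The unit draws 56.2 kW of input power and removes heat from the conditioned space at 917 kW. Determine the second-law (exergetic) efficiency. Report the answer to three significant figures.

0.503

COP_actual = Q̇_C/Ẇ = 917.0/56.20 = 16.32.
In absolute terms T_C = 297.15 K and T_H = 306.32 K, so ΔT = 9.167 K.
COP_Carnot = T_C/ΔT = 297.15/9.167 = 32.42.
η_II = COP_actual/COP_Carnot = 16.32/32.42 = 0.5033.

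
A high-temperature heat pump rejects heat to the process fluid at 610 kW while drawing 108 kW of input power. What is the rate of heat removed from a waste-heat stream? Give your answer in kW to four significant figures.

For a cyclic device the first law requires Q̇_H = Q̇_C + Ẇ.
Q̇_C = Q̇_H − Ẇ = 502.0 kW.

502.0 kW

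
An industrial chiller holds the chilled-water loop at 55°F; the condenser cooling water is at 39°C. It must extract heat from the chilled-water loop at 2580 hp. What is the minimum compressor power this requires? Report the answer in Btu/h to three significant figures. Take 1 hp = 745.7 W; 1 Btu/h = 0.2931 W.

In absolute terms T_C = 285.93 K and T_H = 312.15 K, so ΔT = 26.22 K.
COP_Carnot = T_C/ΔT = 285.93/26.22 = 10.90.
Ẇ_min = Q̇/COP_Carnot = 2580/10.90 = 236.6 hp = 602000 Btu/h.

602000 Btu/h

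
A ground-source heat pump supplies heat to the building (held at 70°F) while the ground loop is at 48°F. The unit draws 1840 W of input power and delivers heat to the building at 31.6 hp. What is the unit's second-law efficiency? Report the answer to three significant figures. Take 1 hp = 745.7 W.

0.532

Converting, Q̇_H = 31.60 hp = 23560 W, so COP_actual = Q̇_H/Ẇ = 23560/1840 = 12.81.
In absolute terms T_C = 282.04 K and T_H = 294.26 K, so ΔT = 12.22 K.
COP_Carnot = T_H/ΔT = 294.26/12.22 = 24.08.
η_II = COP_actual/COP_Carnot = 12.81/24.08 = 0.5319.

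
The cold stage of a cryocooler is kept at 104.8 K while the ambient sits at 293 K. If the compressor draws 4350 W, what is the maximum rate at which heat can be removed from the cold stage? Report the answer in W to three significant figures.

2420 W

The reservoir spacing is ΔT = 293 − 104.8 = 188.2 K.
COP_Carnot = T_C/ΔT = 104.80/188.2 = 0.5569.
Q̇_max = COP_Carnot × Ẇ = 0.5569 × 4350 W = 2422 W.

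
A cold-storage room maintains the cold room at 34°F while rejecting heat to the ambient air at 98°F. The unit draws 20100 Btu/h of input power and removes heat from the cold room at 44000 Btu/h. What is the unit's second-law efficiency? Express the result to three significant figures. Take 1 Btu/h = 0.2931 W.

0.284

COP_actual = Q̇_C/Ẇ = 44000/20100 = 2.189.
In absolute terms T_C = 274.26 K and T_H = 309.82 K, so ΔT = 35.56 K.
COP_Carnot = T_C/ΔT = 274.26/35.56 = 7.714.
η_II = COP_actual/COP_Carnot = 2.189/7.714 = 0.2838.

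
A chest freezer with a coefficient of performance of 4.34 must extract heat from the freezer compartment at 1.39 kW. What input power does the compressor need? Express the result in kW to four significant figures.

0.3203 kW

Ẇ = Q̇_C/COP = 1.390/4.34 = 0.3203 kW.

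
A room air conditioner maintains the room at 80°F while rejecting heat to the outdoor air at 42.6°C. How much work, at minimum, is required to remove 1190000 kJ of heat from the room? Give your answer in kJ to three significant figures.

63200 kJ

In absolute terms T_C = 299.82 K and T_H = 315.75 K, so ΔT = 15.93 K.
The reversible limit is COP_R = T_C/ΔT = 18.82, so W_min = Q_C/COP = Q_C·ΔT/T_C.
W_min = 1190000 × 15.93/299.82 = 63240 kJ.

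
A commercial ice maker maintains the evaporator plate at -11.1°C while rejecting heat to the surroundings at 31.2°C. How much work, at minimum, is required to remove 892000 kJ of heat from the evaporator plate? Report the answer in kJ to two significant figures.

140000 kJ

In absolute terms T_C = 262.05 K and T_H = 304.35 K, so ΔT = 42.30 K.
The reversible limit is COP_R = T_C/ΔT = 6.195, so W_min = Q_C/COP = Q_C·ΔT/T_C.
W_min = 892000 × 42.30/262.05 = 144000 kJ.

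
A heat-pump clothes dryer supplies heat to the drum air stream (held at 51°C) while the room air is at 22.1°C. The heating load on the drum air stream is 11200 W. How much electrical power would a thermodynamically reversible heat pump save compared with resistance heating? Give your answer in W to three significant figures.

In absolute terms T_C = 295.25 K and T_H = 324.15 K, so ΔT = 28.90 K.
COP_Carnot = T_H/ΔT = 324.15/28.90 = 11.22.
Resistance heating needs Ẇ_res = Q̇_H = 11200 W; the reversible heat pump needs only Ẇ_hp = Q̇_H/COP = 998.6 W.
Saving = 11200 − 998.6 = 10200 W.

10200 W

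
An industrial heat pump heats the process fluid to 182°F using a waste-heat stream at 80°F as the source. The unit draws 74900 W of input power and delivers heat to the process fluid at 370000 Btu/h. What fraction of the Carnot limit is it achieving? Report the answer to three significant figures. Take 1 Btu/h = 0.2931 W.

Converting, Q̇_H = 370000 Btu/h = 108400 W, so COP_actual = Q̇_H/Ẇ = 108400/74900 = 1.448.
In absolute terms T_C = 299.82 K and T_H = 356.48 K, so ΔT = 56.67 K.
COP_Carnot = T_H/ΔT = 356.48/56.67 = 6.291.
η_II = COP_actual/COP_Carnot = 1.448/6.291 = 0.2302.

0.230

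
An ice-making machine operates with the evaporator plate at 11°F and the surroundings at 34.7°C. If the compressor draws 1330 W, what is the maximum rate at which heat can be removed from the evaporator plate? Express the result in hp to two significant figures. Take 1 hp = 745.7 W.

10 hp

In absolute terms T_C = 261.48 K and T_H = 307.85 K, so ΔT = 46.37 K.
COP_Carnot = T_C/ΔT = 261.48/46.37 = 5.639.
Q̇_max = COP_Carnot × Ẇ = 5.639 × 1330 W = 7500 W = 10.06 hp.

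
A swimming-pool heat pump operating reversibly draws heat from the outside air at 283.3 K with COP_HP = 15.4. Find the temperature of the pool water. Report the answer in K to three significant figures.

303 K

COP_HP = T_H/(T_H − T_C) rearranges to T_H = COP·T_C/(COP − 1).
With T_C = 283.30 K, T_H = 15.4 × 283.30/14.40 = 302.97 K.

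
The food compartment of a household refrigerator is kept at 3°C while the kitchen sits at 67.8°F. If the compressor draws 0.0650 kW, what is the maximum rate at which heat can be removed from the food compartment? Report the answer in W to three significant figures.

In absolute terms T_C = 276.15 K and T_H = 293.04 K, so ΔT = 16.89 K.
COP_Carnot = T_C/ΔT = 276.15/16.89 = 16.35.
Q̇_max = COP_Carnot × Ẇ = 16.35 × 0.06500 kW = 1.063 kW = 1063 W.

1060 W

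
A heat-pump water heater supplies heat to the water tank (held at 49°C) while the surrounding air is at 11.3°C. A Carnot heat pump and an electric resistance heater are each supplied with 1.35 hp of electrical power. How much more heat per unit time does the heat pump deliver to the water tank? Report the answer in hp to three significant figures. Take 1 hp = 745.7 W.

10.2 hp

In absolute terms T_C = 284.45 K and T_H = 322.15 K, so ΔT = 37.70 K.
COP_Carnot = T_H/ΔT = 322.15/37.70 = 8.545.
The heat pump delivers Q̇_H = COP × Ẇ = 11.54 hp; the resistance heater delivers Ẇ = 1.350 hp.
Extra = (COP − 1)·Ẇ = 10.19 hp.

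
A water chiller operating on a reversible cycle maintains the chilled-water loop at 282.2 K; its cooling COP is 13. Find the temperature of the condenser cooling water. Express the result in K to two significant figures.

300 K

COP_R = T_C/(T_H − T_C) gives T_H − T_C = T_C/COP.
With T_C = 282.20 K, T_H = 282.20 × (1 + 1/13) = 303.91 K.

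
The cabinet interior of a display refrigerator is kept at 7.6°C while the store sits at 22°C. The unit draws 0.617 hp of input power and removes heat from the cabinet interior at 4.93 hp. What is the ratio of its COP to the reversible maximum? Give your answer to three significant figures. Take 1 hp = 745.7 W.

0.410

COP_actual = Q̇_C/Ẇ = 4.930/0.6170 = 7.990.
In absolute terms T_C = 280.75 K and T_H = 295.15 K, so ΔT = 14.40 K.
COP_Carnot = T_C/ΔT = 280.75/14.40 = 19.50.
η_II = COP_actual/COP_Carnot = 7.990/19.50 = 0.4098.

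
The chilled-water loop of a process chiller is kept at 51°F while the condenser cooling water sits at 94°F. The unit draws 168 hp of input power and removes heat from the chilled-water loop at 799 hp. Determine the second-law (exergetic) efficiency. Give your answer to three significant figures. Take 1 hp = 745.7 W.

COP_actual = Q̇_C/Ẇ = 799.0/168.0 = 4.756.
In absolute terms T_C = 283.71 K and T_H = 307.59 K, so ΔT = 23.89 K.
COP_Carnot = T_C/ΔT = 283.71/23.89 = 11.88.
η_II = COP_actual/COP_Carnot = 4.756/11.88 = 0.4005.

0.400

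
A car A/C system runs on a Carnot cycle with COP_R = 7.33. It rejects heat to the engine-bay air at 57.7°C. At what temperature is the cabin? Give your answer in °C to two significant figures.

18 °C

For a Carnot refrigerator COP_R = T_C/(T_H − T_C), so T_C = COP·T_H/(1 + COP).
With T_H = 330.85 K, T_C = 7.33 × 330.85/8.330 = 291.13 K.
Converting, 291.13 K = 17.98°C.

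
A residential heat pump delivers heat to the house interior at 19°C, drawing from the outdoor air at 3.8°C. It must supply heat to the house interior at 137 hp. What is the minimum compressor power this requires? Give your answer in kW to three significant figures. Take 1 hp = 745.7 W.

5.32 kW

In absolute terms T_C = 276.95 K and T_H = 292.15 K, so ΔT = 15.20 K.
COP_Carnot = T_H/ΔT = 292.15/15.20 = 19.22.
Ẇ_min = Q̇/COP_Carnot = 137.0/19.22 = 7.128 hp = 5.315 kW.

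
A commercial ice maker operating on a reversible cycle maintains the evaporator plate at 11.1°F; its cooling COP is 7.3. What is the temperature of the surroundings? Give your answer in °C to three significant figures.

COP_R = T_C/(T_H − T_C) gives T_H − T_C = T_C/COP.
With T_C = 261.54 K, T_H = 261.54 × (1 + 1/7.3) = 297.37 K.
Converting, 297.37 K = 24.22°C.

24.2 °C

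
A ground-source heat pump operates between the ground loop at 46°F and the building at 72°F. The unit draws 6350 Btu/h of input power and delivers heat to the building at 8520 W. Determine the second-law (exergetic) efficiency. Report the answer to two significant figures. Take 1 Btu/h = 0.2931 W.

Converting, Q̇_H = 8520 W = 29070 Btu/h, so COP_actual = Q̇_H/Ẇ = 29070/6350 = 4.578.
In absolute terms T_C = 280.93 K and T_H = 295.37 K, so ΔT = 14.44 K.
COP_Carnot = T_H/ΔT = 295.37/14.44 = 20.45.
η_II = COP_actual/COP_Carnot = 4.578/20.45 = 0.2239.

0.22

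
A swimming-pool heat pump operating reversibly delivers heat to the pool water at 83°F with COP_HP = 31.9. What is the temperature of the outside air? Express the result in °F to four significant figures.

COP_HP = T_H/(T_H − T_C) gives T_H − T_C = T_H/COP.
With T_H = 301.48 K, T_C = 301.48 × (1 − 1/31.9) = 292.03 K.
Converting, 292.03 K = 65.99°F.

65.99 °F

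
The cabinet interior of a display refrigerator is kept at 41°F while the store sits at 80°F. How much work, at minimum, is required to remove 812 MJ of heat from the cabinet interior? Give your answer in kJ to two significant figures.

In absolute terms T_C = 278.15 K and T_H = 299.82 K, so ΔT = 21.67 K.
The reversible limit is COP_R = T_C/ΔT = 12.84, so W_min = Q_C/COP = Q_C·ΔT/T_C.
W_min = 812.0 × 21.67/278.15 = 63.25 MJ = 63250 kJ.

63000 kJ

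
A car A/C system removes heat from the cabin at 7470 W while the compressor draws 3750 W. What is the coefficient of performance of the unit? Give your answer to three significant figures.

1.99

The first law gives Q̇_H = Q̇_C + Ẇ, so the three rates are Q̇_C = 7470, Q̇_H = 11220, Ẇ = 3750 W.
COP_R = Q̇_C/Ẇ = 7470/3750 = 1.992.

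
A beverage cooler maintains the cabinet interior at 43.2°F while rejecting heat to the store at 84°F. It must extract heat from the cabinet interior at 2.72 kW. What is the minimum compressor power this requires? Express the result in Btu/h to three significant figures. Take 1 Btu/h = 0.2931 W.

In absolute terms T_C = 279.37 K and T_H = 302.04 K, so ΔT = 22.67 K.
COP_Carnot = T_C/ΔT = 279.37/22.67 = 12.33.
Ẇ_min = Q̇/COP_Carnot = 2.720/12.33 = 0.2207 kW = 752.9 Btu/h.

753 Btu/h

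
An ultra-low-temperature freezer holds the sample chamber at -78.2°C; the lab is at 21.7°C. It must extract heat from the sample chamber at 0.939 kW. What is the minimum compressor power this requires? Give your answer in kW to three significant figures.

0.481 kW

In absolute terms T_C = 194.95 K and T_H = 294.85 K, so ΔT = 99.90 K.
COP_Carnot = T_C/ΔT = 194.95/99.90 = 1.951.
Ẇ_min = Q̇/COP_Carnot = 0.9390/1.951 = 0.4812 kW.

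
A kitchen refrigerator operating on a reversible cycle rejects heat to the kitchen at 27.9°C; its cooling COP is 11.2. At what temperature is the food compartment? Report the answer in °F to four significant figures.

37.80 °F

For a Carnot refrigerator COP_R = T_C/(T_H − T_C), so T_C = COP·T_H/(1 + COP).
With T_H = 301.05 K, T_C = 11.2 × 301.05/12.20 = 276.37 K.
Converting, 276.37 K = 37.80°F.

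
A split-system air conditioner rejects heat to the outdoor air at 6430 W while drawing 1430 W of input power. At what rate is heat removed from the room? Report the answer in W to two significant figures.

5000 W

For a cyclic device the first law requires Q̇_H = Q̇_C + Ẇ.
Q̇_C = Q̇_H − Ẇ = 5000 W.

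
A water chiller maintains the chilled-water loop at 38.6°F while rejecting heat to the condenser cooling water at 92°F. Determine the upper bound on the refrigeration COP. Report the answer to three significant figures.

In absolute terms T_C = 276.82 K and T_H = 306.48 K, so ΔT = 29.67 K.
For a reversible cycle, COP_Carnot = T_C/ΔT = 276.82/29.67 = 9.331.

9.33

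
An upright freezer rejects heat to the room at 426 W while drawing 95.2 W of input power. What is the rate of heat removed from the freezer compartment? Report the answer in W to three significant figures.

For a cyclic device the first law requires Q̇_H = Q̇_C + Ẇ.
Q̇_C = Q̇_H − Ẇ = 330.8 W.

331 W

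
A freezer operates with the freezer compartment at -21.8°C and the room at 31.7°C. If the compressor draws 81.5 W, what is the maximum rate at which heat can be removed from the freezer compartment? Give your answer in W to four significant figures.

In absolute terms T_C = 251.35 K and T_H = 304.85 K, so ΔT = 53.50 K.
COP_Carnot = T_C/ΔT = 251.35/53.50 = 4.698.
Q̇_max = COP_Carnot × Ẇ = 4.698 × 81.50 W = 382.9 W.

382.9 W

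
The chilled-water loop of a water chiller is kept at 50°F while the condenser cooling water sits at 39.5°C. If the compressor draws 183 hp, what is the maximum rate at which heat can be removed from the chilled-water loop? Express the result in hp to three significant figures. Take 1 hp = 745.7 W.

1760 hp

In absolute terms T_C = 283.15 K and T_H = 312.65 K, so ΔT = 29.50 K.
COP_Carnot = T_C/ΔT = 283.15/29.50 = 9.598.
Q̇_max = COP_Carnot × Ẇ = 9.598 × 183.0 hp = 1756 hp.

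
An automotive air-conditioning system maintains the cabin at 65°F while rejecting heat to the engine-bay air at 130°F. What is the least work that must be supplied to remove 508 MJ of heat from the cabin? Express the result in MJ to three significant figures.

In absolute terms T_C = 291.48 K and T_H = 327.59 K, so ΔT = 36.11 K.
The reversible limit is COP_R = T_C/ΔT = 8.072, so W_min = Q_C/COP = Q_C·ΔT/T_C.
W_min = 508.0 × 36.11/291.48 = 62.93 MJ.

62.9 MJ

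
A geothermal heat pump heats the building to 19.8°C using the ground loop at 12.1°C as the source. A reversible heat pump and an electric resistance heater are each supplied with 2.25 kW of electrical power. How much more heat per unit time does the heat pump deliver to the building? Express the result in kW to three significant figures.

In absolute terms T_C = 285.25 K and T_H = 292.95 K, so ΔT = 7.700 K.
COP_Carnot = T_H/ΔT = 292.95/7.700 = 38.05.
The heat pump delivers Q̇_H = COP × Ẇ = 85.60 kW; the resistance heater delivers Ẇ = 2.250 kW.
Extra = (COP − 1)·Ẇ = 83.35 kW.

83.4 kW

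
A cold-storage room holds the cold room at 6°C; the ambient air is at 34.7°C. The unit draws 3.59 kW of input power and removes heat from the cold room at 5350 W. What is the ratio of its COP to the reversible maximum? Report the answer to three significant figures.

0.153

Converting, Q̇_C = 5350 W = 5.350 kW, so COP_actual = Q̇_C/Ẇ = 5.350/3.590 = 1.490.
In absolute terms T_C = 279.15 K and T_H = 307.85 K, so ΔT = 28.70 K.
COP_Carnot = T_C/ΔT = 279.15/28.70 = 9.726.
η_II = COP_actual/COP_Carnot = 1.490/9.726 = 0.1532.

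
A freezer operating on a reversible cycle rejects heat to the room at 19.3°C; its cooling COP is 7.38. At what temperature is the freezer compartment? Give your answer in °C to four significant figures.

-15.60 °C

For a Carnot refrigerator COP_R = T_C/(T_H − T_C), so T_C = COP·T_H/(1 + COP).
With T_H = 292.45 K, T_C = 7.38 × 292.45/8.380 = 257.55 K.
Converting, 257.55 K = -15.60°C.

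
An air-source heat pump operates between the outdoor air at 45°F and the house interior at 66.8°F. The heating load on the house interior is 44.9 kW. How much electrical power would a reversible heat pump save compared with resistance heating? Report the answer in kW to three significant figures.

43.0 kW

In absolute terms T_C = 280.37 K and T_H = 292.48 K, so ΔT = 12.11 K.
COP_Carnot = T_H/ΔT = 292.48/12.11 = 24.15.
Resistance heating needs Ẇ_res = Q̇_H = 44.90 kW; the reversible heat pump needs only Ẇ_hp = Q̇_H/COP = 1.859 kW.
Saving = 44.90 − 1.859 = 43.04 kW.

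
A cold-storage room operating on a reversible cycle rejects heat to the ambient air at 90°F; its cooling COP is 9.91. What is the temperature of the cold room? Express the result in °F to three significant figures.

39.6 °F

For a Carnot refrigerator COP_R = T_C/(T_H − T_C), so T_C = COP·T_H/(1 + COP).
With T_H = 305.37 K, T_C = 9.91 × 305.37/10.91 = 277.38 K.
Converting, 277.38 K = 39.62°F.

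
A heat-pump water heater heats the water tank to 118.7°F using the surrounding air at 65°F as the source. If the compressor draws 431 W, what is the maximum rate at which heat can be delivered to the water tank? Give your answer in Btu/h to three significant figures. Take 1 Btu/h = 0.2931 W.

In absolute terms T_C = 291.48 K and T_H = 321.32 K, so ΔT = 29.83 K.
COP_Carnot = T_H/ΔT = 321.32/29.83 = 10.77.
Q̇_max = COP_Carnot × Ẇ = 10.77 × 431.0 W = 4642 W = 15840 Btu/h.

15800 Btu/h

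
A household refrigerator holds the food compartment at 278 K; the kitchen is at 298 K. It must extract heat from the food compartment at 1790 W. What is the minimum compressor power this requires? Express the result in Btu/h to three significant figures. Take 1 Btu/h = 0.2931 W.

The reservoir spacing is ΔT = 298 − 278 = 20.00 K.
COP_Carnot = T_C/ΔT = 278.00/20.00 = 13.90.
Ẇ_min = Q̇/COP_Carnot = 1790/13.90 = 128.8 W = 439.4 Btu/h.

439 Btu/h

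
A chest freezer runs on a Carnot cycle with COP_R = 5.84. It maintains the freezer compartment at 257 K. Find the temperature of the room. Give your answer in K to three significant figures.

COP_R = T_C/(T_H − T_C) gives T_H − T_C = T_C/COP.
With T_C = 257.00 K, T_H = 257.00 × (1 + 1/5.84) = 301.01 K.

301 K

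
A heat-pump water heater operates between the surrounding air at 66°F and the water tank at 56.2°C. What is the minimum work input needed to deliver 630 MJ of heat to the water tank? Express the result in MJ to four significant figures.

In absolute terms T_C = 292.04 K and T_H = 329.35 K, so ΔT = 37.31 K.
The reversible limit is COP_HP = T_H/ΔT = 8.827, so W_min = Q_H/COP = Q_H·ΔT/T_H.
W_min = 630.0 × 37.31/329.35 = 71.37 MJ.

71.37 MJ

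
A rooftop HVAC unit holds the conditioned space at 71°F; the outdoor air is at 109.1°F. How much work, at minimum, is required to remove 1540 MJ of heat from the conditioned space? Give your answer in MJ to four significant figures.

In absolute terms T_C = 294.82 K and T_H = 315.98 K, so ΔT = 21.17 K.
The reversible limit is COP_R = T_C/ΔT = 13.93, so W_min = Q_C/COP = Q_C·ΔT/T_C.
W_min = 1540 × 21.17/294.82 = 110.6 MJ.

110.6 MJ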